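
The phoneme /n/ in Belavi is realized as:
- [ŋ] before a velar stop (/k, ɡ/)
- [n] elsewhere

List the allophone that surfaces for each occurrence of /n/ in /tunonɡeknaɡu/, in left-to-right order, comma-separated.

[n], [ŋ], [n]

Occurrence 1 (position 3): no conditioning environment matches → elsewhere allophone [n].
Occurrence 2 (position 5): before a velar stop → [ŋ].
Occurrence 3 (position 9): no conditioning environment matches → elsewhere allophone [n].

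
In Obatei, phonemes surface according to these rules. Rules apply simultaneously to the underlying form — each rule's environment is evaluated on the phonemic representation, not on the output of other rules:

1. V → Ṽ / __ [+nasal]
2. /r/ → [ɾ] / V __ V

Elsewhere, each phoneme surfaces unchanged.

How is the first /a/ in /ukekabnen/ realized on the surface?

/a/ (between /k/ and /b/) is in the target of rule 1 but the environment (before a nasal consonant) is not met → [a].

[a]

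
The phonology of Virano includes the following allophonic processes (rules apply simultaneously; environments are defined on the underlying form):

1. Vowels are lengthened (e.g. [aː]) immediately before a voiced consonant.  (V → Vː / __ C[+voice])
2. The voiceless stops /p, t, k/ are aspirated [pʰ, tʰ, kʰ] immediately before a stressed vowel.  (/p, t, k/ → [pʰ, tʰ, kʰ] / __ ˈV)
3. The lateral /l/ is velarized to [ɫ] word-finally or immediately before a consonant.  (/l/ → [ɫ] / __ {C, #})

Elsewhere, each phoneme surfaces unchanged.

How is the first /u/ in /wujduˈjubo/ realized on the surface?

Rule 1 applies to /u/ (between /w/ and /j/: before a voiced consonant) → [uː].

[uː]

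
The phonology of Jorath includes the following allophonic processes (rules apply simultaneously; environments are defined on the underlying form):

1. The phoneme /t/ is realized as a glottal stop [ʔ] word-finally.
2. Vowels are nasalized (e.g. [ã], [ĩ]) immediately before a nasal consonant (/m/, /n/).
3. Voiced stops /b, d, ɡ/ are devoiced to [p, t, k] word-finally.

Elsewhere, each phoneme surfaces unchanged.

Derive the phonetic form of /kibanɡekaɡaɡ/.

/i/ (between /k/ and /b/): rule 2 targets it, but not before a nasal consonant → unchanged [i].
/b/ — between /i/ and /a/; rule 3 does not apply here → [b].
/a/ — between /b/ and /n/, before a nasal consonant — surfaces as [ã] (rule 2).
/ɡ/ (between /n/ and /e/) fails the environment for rule 3, so it stays [ɡ].
/e/ (between /ɡ/ and /k/) is in the target of rule 2 but the environment (before a nasal consonant) is not met → [e].
/a/ — between /k/ and /ɡ/; rule 2 does not apply here → [a].
/ɡ/ — between /a/ and /a/; rule 3 does not apply here → [ɡ].
/a/ (between /ɡ/ and /ɡ/): rule 2 targets it, but not before a nasal consonant → unchanged [a].
/ɡ/ (word-final) occurs word-finally → [k] by rule 3.

[kibãnɡekaɡak]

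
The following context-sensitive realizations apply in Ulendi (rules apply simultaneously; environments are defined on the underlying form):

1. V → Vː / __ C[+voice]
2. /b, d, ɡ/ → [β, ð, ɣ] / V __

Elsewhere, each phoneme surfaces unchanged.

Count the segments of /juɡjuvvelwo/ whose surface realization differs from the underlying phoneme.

4

Segments that undergo a rule: /u/ → [uː] (rule 1); /ɡ/ → [ɣ] (rule 2); /u/ → [uː] (rule 1); /e/ → [eː] (rule 1).
All other segments surface unchanged.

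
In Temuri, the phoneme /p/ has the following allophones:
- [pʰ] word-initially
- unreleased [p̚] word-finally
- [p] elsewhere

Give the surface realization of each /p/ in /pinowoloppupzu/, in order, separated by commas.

[pʰ], [p], [p], [p]

Occurrence 1 (position 1): word-initially → [pʰ].
Occurrence 2 (position 9): no conditioning environment matches → elsewhere allophone [p].
Occurrence 3 (position 10): no conditioning environment matches → elsewhere allophone [p].
Occurrence 4 (position 12): no conditioning environment matches → elsewhere allophone [p].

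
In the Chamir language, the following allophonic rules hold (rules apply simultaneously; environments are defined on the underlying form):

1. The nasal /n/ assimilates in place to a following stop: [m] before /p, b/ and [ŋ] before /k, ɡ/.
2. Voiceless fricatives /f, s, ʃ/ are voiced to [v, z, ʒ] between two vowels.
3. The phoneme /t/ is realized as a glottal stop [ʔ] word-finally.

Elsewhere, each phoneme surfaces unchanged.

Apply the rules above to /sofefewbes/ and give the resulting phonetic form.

[sovevewbes]

/s/ — word-initial; rule 2 does not apply here → [s].
/f/ meets the environment for rule 2 (between two vowels) → [v].
/f/ meets the environment for rule 2 (between two vowels) → [v].
/s/ (word-final) fails the environment for rule 2, so it stays [s].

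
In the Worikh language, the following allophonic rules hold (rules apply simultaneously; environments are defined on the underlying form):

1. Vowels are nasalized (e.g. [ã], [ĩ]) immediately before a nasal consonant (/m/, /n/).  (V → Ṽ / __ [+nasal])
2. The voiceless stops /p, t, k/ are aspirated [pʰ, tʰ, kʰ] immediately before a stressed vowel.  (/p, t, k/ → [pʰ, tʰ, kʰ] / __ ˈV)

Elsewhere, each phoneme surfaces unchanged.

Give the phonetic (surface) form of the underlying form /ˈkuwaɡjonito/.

[ˈkʰuwaɡjõnito]

/k/ (word-initial): immediately before a stressed vowel, so rule 2 applies → [kʰ].
/u/ (between /k/ and /w/) fails the environment for rule 1, so it stays [u].
/a/ — between /w/ and /ɡ/; rule 1 does not apply here → [a].
/o/ (between /j/ and /n/) occurs before a nasal consonant → [õ] by rule 1.
/i/ (between /n/ and /t/) fails the environment for rule 1, so it stays [i].
/t/ (between /i/ and /o/) is in the target of rule 2 but the environment (immediately before a stressed vowel) is not met → [t].
/o/ (word-final) fails the environment for rule 1, so it stays [o].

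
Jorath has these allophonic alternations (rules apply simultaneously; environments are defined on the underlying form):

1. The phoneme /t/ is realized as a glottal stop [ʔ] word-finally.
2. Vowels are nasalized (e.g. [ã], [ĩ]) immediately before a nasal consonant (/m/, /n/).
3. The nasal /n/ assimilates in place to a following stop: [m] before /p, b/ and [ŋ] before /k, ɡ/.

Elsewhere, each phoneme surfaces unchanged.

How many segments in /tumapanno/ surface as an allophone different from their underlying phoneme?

2

Segments that undergo a rule: /u/ → [ũ] (rule 2); /a/ → [ã] (rule 2).
All other segments surface unchanged.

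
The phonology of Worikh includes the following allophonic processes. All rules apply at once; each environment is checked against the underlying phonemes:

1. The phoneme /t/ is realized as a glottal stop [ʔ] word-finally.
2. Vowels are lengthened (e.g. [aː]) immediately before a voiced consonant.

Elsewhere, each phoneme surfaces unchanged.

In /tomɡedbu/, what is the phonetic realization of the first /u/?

[u]

/u/ (word-final): rule 2 targets it, but not before a voiced consonant → unchanged [u].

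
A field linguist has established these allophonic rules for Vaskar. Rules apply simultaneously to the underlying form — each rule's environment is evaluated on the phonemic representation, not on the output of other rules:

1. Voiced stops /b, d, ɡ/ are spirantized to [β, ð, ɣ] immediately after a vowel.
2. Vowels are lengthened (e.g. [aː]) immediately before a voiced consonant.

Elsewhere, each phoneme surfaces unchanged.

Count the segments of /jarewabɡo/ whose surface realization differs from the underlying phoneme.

4

Segments that undergo a rule: /a/ → [aː] (rule 2); /e/ → [eː] (rule 2); /a/ → [aː] (rule 2); /b/ → [β] (rule 1).
All other segments surface unchanged.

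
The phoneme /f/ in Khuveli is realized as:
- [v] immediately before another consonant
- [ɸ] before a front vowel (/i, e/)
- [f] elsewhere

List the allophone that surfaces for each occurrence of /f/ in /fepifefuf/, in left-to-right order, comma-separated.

[ɸ], [ɸ], [f], [f]

Occurrence 1 (position 1): before a front vowel (/i, e/) → [ɸ].
Occurrence 2 (position 5): before a front vowel (/i, e/) → [ɸ].
Occurrence 3 (position 7): no conditioning environment matches → elsewhere allophone [f].
Occurrence 4 (position 9): no conditioning environment matches → elsewhere allophone [f].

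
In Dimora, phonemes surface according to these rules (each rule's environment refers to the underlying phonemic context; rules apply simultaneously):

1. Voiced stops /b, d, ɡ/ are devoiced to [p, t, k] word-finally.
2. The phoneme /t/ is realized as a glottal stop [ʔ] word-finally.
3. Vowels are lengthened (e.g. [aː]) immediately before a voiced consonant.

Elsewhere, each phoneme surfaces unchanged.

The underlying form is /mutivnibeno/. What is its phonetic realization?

/m/ stays [m].
/u/ (between /m/ and /t/) fails the environment for rule 3, so it stays [u].
/t/ (between /u/ and /i/) fails the environment for rule 2, so it stays [t].
/i/ — between /t/ and /v/, before a voiced consonant — surfaces as [iː] (rule 3).
/v/ stays [v].
/n/ stays [n].
/i/ meets the environment for rule 3 (before a voiced consonant) → [iː].
/b/ (between /i/ and /e/) fails the environment for rule 1, so it stays [b].
/e/ meets the environment for rule 3 (before a voiced consonant) → [eː].
/n/ (between /e/ and /o/) is unaffected → [n].
/o/ (word-final) fails the environment for rule 3, so it stays [o].

[mutiːvniːbeːno]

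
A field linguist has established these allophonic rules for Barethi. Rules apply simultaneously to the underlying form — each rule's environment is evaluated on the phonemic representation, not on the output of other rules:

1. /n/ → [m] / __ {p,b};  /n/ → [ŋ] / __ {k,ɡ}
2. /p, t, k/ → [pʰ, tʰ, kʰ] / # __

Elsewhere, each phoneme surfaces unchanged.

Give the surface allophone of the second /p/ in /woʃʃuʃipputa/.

[p]

/p/ (between /p/ and /u/): rule 2 targets it, but not word-initially → unchanged [p].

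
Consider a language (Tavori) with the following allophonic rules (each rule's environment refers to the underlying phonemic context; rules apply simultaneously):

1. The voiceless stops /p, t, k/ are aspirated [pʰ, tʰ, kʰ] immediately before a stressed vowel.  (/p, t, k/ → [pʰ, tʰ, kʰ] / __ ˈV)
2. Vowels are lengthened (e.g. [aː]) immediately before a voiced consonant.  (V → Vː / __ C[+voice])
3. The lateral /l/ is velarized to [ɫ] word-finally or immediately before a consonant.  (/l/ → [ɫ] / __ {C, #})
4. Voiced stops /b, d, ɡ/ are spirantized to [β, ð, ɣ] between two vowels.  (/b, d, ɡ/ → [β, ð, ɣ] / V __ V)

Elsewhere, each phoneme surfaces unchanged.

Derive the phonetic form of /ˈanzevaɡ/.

[ˈaːnzeːvaːɡ]

Rule 2 applies to /a/ (word-initial: before a voiced consonant) → [aː].
/n/ (between /a/ and /z/): no rule targets it → [n].
/z/ — not in any rule's target class → [z].
Rule 2 applies to /e/ (between /z/ and /v/: before a voiced consonant) → [eː].
/v/ (between /e/ and /a/): no rule targets it → [v].
Rule 2 applies to /a/ (between /v/ and /ɡ/: before a voiced consonant) → [aː].
/ɡ/ (word-final) fails the environment for rule 4, so it stays [ɡ].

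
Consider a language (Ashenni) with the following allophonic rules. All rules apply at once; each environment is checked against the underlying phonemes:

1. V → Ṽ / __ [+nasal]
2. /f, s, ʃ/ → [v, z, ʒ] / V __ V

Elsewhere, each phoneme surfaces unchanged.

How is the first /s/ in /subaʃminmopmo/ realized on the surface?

[s]

/s/ — word-initial; rule 2 does not apply here → [s].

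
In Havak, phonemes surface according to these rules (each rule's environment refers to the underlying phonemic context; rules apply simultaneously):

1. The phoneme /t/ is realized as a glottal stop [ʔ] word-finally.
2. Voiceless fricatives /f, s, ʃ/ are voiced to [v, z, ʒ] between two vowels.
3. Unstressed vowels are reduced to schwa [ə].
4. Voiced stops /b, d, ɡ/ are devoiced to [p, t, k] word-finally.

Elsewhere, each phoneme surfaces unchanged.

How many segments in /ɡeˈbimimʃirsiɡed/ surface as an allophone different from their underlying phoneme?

Segments that undergo a rule: /e/ → [ə] (rule 3); /i/ → [ə] (rule 3); /i/ → [ə] (rule 3); /i/ → [ə] (rule 3); /e/ → [ə] (rule 3); /d/ → [t] (rule 4).
All other segments surface unchanged.

6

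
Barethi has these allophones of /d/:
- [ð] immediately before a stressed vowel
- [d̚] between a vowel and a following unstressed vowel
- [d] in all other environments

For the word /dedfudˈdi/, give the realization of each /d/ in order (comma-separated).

Occurrence 1 (position 1): no conditioning environment matches → elsewhere allophone [d].
Occurrence 2 (position 3): no conditioning environment matches → elsewhere allophone [d].
Occurrence 3 (position 6): no conditioning environment matches → elsewhere allophone [d].
Occurrence 4 (position 7): immediately before a stressed vowel → [ð].

[d], [d], [d], [ð]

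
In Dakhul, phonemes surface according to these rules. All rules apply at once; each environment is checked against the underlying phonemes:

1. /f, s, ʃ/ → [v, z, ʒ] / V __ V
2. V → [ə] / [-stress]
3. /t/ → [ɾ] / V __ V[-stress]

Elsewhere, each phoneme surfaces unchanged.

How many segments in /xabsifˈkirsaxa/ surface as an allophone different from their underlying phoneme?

Segments that undergo a rule: /a/ → [ə] (rule 2); /i/ → [ə] (rule 2); /a/ → [ə] (rule 2); /a/ → [ə] (rule 2).
All other segments surface unchanged.

4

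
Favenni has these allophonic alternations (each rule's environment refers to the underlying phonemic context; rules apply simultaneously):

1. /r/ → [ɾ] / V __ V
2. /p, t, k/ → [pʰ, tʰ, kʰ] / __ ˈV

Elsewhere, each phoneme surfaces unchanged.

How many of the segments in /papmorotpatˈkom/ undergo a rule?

2

Segments that undergo a rule: /r/ → [ɾ] (rule 1); /k/ → [kʰ] (rule 2).
All other segments surface unchanged.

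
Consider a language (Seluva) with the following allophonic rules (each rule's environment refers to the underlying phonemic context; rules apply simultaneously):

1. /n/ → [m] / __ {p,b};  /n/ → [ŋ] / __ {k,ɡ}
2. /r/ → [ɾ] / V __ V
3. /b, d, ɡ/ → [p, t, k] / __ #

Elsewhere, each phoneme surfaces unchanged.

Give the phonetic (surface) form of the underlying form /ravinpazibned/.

[ravimpazibnet]

/r/ (word-initial): rule 2 targets it, but not between two vowels → unchanged [r].
/n/ — between /i/ and /p/, before a labial or velar stop — surfaces as [m] (rule 1).
/b/ (between /i/ and /n/): rule 3 targets it, but not word-finally → unchanged [b].
/n/ (between /b/ and /e/) is in the target of rule 1 but the environment (before a labial or velar stop) is not met → [n].
/d/ (word-final) occurs word-finally → [t] by rule 3.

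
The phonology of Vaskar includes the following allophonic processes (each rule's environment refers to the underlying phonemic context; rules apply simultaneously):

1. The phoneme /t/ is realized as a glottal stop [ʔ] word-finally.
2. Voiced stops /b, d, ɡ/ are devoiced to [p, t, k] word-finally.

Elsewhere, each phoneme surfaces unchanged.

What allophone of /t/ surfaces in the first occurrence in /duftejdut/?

[t]

/t/ (between /f/ and /e/) is in the target of rule 1 but the environment (word-finally) is not met → [t].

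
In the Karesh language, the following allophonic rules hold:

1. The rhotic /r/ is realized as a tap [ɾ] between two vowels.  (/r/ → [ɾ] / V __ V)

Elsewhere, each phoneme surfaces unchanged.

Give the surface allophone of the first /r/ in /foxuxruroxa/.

[r]

/r/ (between /x/ and /u/) fails the environment for rule 1, so it stays [r].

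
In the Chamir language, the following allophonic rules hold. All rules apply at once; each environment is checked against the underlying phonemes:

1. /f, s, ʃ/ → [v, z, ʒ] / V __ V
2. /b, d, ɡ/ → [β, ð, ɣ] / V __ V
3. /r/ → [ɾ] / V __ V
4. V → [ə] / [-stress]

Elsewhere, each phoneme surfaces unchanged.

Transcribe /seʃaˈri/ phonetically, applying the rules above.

[səʒəˈɾi]

/s/ (word-initial): rule 1 targets it, but not between two vowels → unchanged [s].
/e/ — between /s/ and /ʃ/, in an unstressed syllable — surfaces as [ə] (rule 4).
Rule 1 applies to /ʃ/ (between /e/ and /a/: between two vowels) → [ʒ].
Rule 4 applies to /a/ (between /ʃ/ and /r/: in an unstressed syllable) → [ə].
/r/ (between /a/ and /i/): between two vowels, so rule 3 applies → [ɾ].
/i/ — word-final; rule 4 does not apply here → [i].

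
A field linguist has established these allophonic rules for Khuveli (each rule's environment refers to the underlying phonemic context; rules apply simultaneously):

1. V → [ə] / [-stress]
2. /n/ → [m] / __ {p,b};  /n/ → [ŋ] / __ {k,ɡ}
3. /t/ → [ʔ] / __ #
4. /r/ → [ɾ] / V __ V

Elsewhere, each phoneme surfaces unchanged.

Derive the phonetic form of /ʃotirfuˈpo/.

[ʃətərfəˈpo]

/ʃ/ — not in any rule's target class → [ʃ].
/o/ (between /ʃ/ and /t/) occurs in an unstressed syllable → [ə] by rule 1.
/t/ (between /o/ and /i/) fails the environment for rule 3, so it stays [t].
/i/ (between /t/ and /r/): in an unstressed syllable, so rule 1 applies → [ə].
/r/ (between /i/ and /f/) is in the target of rule 4 but the environment (between two vowels) is not met → [r].
/f/ stays [f].
Rule 1 applies to /u/ (between /f/ and /p/: in an unstressed syllable) → [ə].
/p/ — not in any rule's target class → [p].
/o/ (word-final) fails the environment for rule 1, so it stays [o].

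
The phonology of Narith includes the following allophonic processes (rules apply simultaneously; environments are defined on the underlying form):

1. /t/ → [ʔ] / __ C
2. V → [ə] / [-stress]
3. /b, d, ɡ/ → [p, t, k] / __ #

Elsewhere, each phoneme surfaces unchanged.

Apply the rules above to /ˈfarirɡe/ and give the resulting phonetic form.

[ˈfarərɡə]

/a/ (between /f/ and /r/) fails the environment for rule 2, so it stays [a].
/i/ — between /r/ and /r/, in an unstressed syllable — surfaces as [ə] (rule 2).
/ɡ/ (between /r/ and /e/) fails the environment for rule 3, so it stays [ɡ].
Rule 2 applies to /e/ (word-final: in an unstressed syllable) → [ə].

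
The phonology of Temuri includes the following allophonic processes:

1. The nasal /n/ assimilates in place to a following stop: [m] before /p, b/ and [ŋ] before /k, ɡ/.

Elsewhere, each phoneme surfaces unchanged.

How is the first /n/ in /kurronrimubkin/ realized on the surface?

/n/ — between /o/ and /r/; rule 1 does not apply here → [n].

[n]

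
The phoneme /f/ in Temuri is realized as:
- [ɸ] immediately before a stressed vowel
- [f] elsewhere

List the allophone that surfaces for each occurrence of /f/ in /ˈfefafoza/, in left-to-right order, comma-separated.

[ɸ], [f], [f]

Occurrence 1 (position 1): immediately before a stressed vowel → [ɸ].
Occurrence 2 (position 3): no conditioning environment matches → elsewhere allophone [f].
Occurrence 3 (position 5): no conditioning environment matches → elsewhere allophone [f].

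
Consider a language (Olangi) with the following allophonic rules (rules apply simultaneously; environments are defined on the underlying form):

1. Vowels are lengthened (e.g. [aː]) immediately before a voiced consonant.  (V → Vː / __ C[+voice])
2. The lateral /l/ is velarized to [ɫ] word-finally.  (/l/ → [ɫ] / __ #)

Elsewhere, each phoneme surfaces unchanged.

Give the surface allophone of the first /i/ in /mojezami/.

[i]

/i/ (word-final): rule 1 targets it, but not before a voiced consonant → unchanged [i].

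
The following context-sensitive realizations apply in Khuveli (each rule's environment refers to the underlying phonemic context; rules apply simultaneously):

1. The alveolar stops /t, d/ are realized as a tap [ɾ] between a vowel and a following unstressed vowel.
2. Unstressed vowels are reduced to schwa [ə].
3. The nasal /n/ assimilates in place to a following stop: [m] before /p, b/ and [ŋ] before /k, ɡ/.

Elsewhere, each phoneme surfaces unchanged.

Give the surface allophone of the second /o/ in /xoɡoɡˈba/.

Rule 2 applies to /o/ (between /ɡ/ and /ɡ/: in an unstressed syllable) → [ə].

[ə]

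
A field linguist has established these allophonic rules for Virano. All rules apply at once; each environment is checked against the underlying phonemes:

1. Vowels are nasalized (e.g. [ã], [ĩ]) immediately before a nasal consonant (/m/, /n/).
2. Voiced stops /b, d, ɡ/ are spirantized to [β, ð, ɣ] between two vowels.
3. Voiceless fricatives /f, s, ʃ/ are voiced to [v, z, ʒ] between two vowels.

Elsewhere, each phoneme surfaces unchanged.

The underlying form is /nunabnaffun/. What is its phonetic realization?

Rule 1 applies to /u/ (between /n/ and /n/: before a nasal consonant) → [ũ].
/a/ (between /n/ and /b/) is in the target of rule 1 but the environment (before a nasal consonant) is not met → [a].
/b/ (between /a/ and /n/) is in the target of rule 2 but the environment (between two vowels) is not met → [b].
/a/ — between /n/ and /f/; rule 1 does not apply here → [a].
/f/ (between /a/ and /f/): rule 3 targets it, but not between two vowels → unchanged [f].
/f/ (between /f/ and /u/): rule 3 targets it, but not between two vowels → unchanged [f].
Rule 1 applies to /u/ (between /f/ and /n/: before a nasal consonant) → [ũ].

[nũnabnaffũn]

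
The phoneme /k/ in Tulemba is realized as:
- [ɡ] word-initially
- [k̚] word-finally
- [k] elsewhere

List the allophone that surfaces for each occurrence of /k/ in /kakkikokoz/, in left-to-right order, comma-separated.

[ɡ], [k], [k], [k], [k]

Occurrence 1 (position 1): word-initially → [ɡ].
Occurrence 2 (position 3): no conditioning environment matches → elsewhere allophone [k].
Occurrence 3 (position 4): no conditioning environment matches → elsewhere allophone [k].
Occurrence 4 (position 6): no conditioning environment matches → elsewhere allophone [k].
Occurrence 5 (position 8): no conditioning environment matches → elsewhere allophone [k].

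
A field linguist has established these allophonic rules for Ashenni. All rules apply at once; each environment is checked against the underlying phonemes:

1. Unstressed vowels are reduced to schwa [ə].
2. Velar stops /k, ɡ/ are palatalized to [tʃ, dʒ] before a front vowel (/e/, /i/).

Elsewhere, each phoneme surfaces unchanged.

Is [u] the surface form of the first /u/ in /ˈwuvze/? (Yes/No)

/u/ — between /w/ and /v/; rule 1 does not apply here → [u].
The actual realization is [u], which matches [u].

Yes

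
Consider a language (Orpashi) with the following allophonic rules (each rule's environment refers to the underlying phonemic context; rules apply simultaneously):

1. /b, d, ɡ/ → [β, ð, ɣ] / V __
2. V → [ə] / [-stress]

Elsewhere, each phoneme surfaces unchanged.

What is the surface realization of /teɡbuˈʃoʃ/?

/t/ (word-initial): no rule targets it → [t].
Rule 2 applies to /e/ (between /t/ and /ɡ/: in an unstressed syllable) → [ə].
/ɡ/ meets the environment for rule 1 (immediately after a vowel) → [ɣ].
/b/ — between /ɡ/ and /u/; rule 1 does not apply here → [b].
/u/ (between /b/ and /ʃ/) occurs in an unstressed syllable → [ə] by rule 2.
/ʃ/ (between /u/ and /o/) is unaffected → [ʃ].
/o/ — between /ʃ/ and /ʃ/; rule 2 does not apply here → [o].
/ʃ/ — not in any rule's target class → [ʃ].

[təɣbəˈʃoʃ]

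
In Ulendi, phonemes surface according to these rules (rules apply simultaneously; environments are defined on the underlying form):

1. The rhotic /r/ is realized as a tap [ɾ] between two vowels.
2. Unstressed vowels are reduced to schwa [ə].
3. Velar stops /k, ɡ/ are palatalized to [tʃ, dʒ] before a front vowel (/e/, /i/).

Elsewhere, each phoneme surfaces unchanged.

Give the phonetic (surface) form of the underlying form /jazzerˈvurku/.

Rule 2 applies to /a/ (between /j/ and /z/: in an unstressed syllable) → [ə].
/e/ — between /z/ and /r/, in an unstressed syllable — surfaces as [ə] (rule 2).
/r/ (between /e/ and /v/) is in the target of rule 1 but the environment (between two vowels) is not met → [r].
/u/ (between /v/ and /r/) fails the environment for rule 2, so it stays [u].
/r/ (between /u/ and /k/) is in the target of rule 1 but the environment (between two vowels) is not met → [r].
/k/ (between /r/ and /u/) fails the environment for rule 3, so it stays [k].
/u/ — word-final, in an unstressed syllable — surfaces as [ə] (rule 2).

[jəzzərˈvurkə]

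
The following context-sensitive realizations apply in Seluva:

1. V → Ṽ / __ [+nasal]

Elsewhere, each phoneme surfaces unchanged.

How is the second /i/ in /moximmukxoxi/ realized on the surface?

[i]

/i/ (word-final): rule 1 targets it, but not before a nasal consonant → unchanged [i].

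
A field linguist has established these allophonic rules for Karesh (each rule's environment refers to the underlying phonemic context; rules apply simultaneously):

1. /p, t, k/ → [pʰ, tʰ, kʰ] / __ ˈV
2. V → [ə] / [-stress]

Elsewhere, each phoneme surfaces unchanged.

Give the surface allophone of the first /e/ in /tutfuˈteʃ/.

/e/ — between /t/ and /ʃ/; rule 2 does not apply here → [e].

[e]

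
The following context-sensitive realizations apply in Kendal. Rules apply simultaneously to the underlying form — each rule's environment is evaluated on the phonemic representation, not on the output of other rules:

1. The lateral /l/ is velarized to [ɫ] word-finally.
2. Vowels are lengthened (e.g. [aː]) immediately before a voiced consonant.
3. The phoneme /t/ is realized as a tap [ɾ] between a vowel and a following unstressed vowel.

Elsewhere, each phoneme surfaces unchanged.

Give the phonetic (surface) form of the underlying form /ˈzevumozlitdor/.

/z/ — not in any rule's target class → [z].
/e/ (between /z/ and /v/): before a voiced consonant, so rule 2 applies → [eː].
/v/ stays [v].
/u/ meets the environment for rule 2 (before a voiced consonant) → [uː].
/m/ — not in any rule's target class → [m].
/o/ meets the environment for rule 2 (before a voiced consonant) → [oː].
/z/ (between /o/ and /l/) is unaffected → [z].
/l/ (between /z/ and /i/) fails the environment for rule 1, so it stays [l].
/i/ — between /l/ and /t/; rule 2 does not apply here → [i].
/t/ (between /i/ and /d/) fails the environment for rule 3, so it stays [t].
/d/ stays [d].
/o/ (between /d/ and /r/): before a voiced consonant, so rule 2 applies → [oː].
/r/ — not in any rule's target class → [r].

[ˈzeːvuːmoːzlitdoːr]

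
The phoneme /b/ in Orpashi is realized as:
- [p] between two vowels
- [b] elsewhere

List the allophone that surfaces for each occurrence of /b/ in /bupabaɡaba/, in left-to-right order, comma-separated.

Occurrence 1 (position 1): no conditioning environment matches → elsewhere allophone [b].
Occurrence 2 (position 5): between two vowels → [p].
Occurrence 3 (position 9): between two vowels → [p].

[b], [p], [p]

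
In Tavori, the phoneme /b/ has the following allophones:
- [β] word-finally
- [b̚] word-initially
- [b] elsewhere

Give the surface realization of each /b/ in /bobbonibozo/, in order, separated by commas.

[b̚], [b], [b], [b]

Occurrence 1 (position 1): word-initially → [b̚].
Occurrence 2 (position 3): no conditioning environment matches → elsewhere allophone [b].
Occurrence 3 (position 4): no conditioning environment matches → elsewhere allophone [b].
Occurrence 4 (position 8): no conditioning environment matches → elsewhere allophone [b].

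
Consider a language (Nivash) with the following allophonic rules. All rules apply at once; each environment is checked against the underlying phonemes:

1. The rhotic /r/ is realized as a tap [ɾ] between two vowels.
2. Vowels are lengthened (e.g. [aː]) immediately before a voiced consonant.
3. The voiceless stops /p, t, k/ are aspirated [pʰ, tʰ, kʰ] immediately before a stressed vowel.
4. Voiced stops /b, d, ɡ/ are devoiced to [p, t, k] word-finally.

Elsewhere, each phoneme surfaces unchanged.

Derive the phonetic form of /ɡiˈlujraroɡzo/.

[ɡiːˈluːjraːɾoːɡzo]

/ɡ/ — word-initial; rule 4 does not apply here → [ɡ].
/i/ meets the environment for rule 2 (before a voiced consonant) → [iː].
/l/ (between /i/ and /u/): no rule targets it → [l].
/u/ — between /l/ and /j/, before a voiced consonant — surfaces as [uː] (rule 2).
/j/ (between /u/ and /r/) is unaffected → [j].
/r/ (between /j/ and /a/) is in the target of rule 1 but the environment (between two vowels) is not met → [r].
/a/ — between /r/ and /r/, before a voiced consonant — surfaces as [aː] (rule 2).
/r/ meets the environment for rule 1 (between two vowels) → [ɾ].
Rule 2 applies to /o/ (between /r/ and /ɡ/: before a voiced consonant) → [oː].
/ɡ/ (between /o/ and /z/) fails the environment for rule 4, so it stays [ɡ].
/z/ (between /ɡ/ and /o/): no rule targets it → [z].
/o/ (word-final) fails the environment for rule 2, so it stays [o].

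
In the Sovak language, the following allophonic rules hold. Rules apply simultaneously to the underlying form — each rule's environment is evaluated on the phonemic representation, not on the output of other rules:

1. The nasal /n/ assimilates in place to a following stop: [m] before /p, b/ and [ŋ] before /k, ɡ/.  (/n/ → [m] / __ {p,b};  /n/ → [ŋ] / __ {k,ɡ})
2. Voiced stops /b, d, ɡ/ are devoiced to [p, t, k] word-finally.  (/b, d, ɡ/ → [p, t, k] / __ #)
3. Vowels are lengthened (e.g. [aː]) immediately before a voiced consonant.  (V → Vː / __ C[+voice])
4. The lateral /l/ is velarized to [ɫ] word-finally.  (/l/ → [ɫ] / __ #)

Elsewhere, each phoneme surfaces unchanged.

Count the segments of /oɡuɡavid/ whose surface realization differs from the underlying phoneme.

Segments that undergo a rule: /o/ → [oː] (rule 3); /u/ → [uː] (rule 3); /a/ → [aː] (rule 3); /i/ → [iː] (rule 3); /d/ → [t] (rule 2).
All other segments surface unchanged.

5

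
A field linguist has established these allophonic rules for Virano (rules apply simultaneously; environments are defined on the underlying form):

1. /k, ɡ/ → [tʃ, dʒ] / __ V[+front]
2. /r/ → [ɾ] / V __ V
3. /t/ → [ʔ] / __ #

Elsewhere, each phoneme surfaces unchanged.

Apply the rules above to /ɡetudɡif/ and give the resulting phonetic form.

[dʒetuddʒif]

/ɡ/ meets the environment for rule 1 (before a front vowel) → [dʒ].
/e/ — not in any rule's target class → [e].
/t/ (between /e/ and /u/) fails the environment for rule 3, so it stays [t].
/u/ stays [u].
/d/ (between /u/ and /ɡ/) is unaffected → [d].
/ɡ/ — between /d/ and /i/, before a front vowel — surfaces as [dʒ] (rule 1).
/i/ (between /ɡ/ and /f/) is unaffected → [i].
/f/ stays [f].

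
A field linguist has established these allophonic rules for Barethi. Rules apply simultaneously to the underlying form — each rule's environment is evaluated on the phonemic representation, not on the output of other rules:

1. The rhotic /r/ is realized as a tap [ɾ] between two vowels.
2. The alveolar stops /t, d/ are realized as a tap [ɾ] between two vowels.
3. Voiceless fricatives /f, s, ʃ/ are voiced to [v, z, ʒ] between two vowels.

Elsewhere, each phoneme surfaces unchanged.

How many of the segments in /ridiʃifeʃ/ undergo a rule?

3

Segments that undergo a rule: /d/ → [ɾ] (rule 2); /ʃ/ → [ʒ] (rule 3); /f/ → [v] (rule 3).
All other segments surface unchanged.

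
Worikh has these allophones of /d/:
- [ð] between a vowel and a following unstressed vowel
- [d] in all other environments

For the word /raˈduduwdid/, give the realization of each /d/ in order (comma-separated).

[d], [ð], [d], [d]

Occurrence 1 (position 3): no conditioning environment matches → elsewhere allophone [d].
Occurrence 2 (position 5): between a vowel and a following unstressed vowel → [ð].
Occurrence 3 (position 8): no conditioning environment matches → elsewhere allophone [d].
Occurrence 4 (position 10): no conditioning environment matches → elsewhere allophone [d].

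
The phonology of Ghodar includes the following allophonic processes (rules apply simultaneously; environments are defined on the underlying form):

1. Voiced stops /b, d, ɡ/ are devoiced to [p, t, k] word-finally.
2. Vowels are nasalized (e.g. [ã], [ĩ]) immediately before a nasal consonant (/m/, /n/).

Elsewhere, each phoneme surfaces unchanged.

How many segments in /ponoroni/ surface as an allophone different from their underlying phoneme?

Segments that undergo a rule: /o/ → [õ] (rule 2); /o/ → [õ] (rule 2).
All other segments surface unchanged.

2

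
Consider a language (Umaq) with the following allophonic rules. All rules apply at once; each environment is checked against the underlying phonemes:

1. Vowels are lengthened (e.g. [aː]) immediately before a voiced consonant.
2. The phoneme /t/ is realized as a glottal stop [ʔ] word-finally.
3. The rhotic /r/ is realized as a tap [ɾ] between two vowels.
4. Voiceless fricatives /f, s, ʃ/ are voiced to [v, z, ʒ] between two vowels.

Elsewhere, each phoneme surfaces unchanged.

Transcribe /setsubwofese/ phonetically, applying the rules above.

/s/ — word-initial; rule 4 does not apply here → [s].
/e/ (between /s/ and /t/) is in the target of rule 1 but the environment (before a voiced consonant) is not met → [e].
/t/ (between /e/ and /s/): rule 2 targets it, but not word-finally → unchanged [t].
/s/ (between /t/ and /u/) fails the environment for rule 4, so it stays [s].
/u/ (between /s/ and /b/): before a voiced consonant, so rule 1 applies → [uː].
/o/ (between /w/ and /f/): rule 1 targets it, but not before a voiced consonant → unchanged [o].
/f/ (between /o/ and /e/): between two vowels, so rule 4 applies → [v].
/e/ (between /f/ and /s/) fails the environment for rule 1, so it stays [e].
/s/ (between /e/ and /e/) occurs between two vowels → [z] by rule 4.
/e/ (word-final) fails the environment for rule 1, so it stays [e].

[setsuːbwoveze]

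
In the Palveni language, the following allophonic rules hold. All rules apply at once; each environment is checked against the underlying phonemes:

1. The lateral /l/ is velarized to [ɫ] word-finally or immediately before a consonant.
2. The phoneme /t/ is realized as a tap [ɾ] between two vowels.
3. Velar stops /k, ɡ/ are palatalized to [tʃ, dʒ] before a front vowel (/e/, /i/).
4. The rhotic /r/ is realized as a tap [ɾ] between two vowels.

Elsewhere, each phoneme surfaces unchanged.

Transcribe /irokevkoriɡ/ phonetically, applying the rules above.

/i/ stays [i].
/r/ meets the environment for rule 4 (between two vowels) → [ɾ].
/o/ — not in any rule's target class → [o].
/k/ — between /o/ and /e/, before a front vowel — surfaces as [tʃ] (rule 3).
/e/ — not in any rule's target class → [e].
/v/ (between /e/ and /k/): no rule targets it → [v].
/k/ — between /v/ and /o/; rule 3 does not apply here → [k].
/o/ (between /k/ and /r/): no rule targets it → [o].
Rule 4 applies to /r/ (between /o/ and /i/: between two vowels) → [ɾ].
/i/ stays [i].
/ɡ/ (word-final): rule 3 targets it, but not before a front vowel → unchanged [ɡ].

[iɾotʃevkoɾiɡ]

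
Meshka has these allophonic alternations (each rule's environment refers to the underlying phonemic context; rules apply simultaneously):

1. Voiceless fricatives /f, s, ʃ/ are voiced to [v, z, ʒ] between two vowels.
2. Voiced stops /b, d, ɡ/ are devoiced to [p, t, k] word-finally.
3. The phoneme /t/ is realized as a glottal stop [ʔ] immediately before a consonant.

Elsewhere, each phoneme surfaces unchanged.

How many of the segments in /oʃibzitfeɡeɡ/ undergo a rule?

3

Segments that undergo a rule: /ʃ/ → [ʒ] (rule 1); /t/ → [ʔ] (rule 3); /ɡ/ → [k] (rule 2).
All other segments surface unchanged.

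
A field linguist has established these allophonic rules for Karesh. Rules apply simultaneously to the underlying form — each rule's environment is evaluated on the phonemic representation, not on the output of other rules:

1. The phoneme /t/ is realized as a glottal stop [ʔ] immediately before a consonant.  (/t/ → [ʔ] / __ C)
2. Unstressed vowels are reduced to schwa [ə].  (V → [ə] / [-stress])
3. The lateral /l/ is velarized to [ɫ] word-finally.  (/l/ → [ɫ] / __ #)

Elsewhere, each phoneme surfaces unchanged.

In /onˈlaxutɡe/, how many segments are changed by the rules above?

Segments that undergo a rule: /o/ → [ə] (rule 2); /u/ → [ə] (rule 2); /t/ → [ʔ] (rule 1); /e/ → [ə] (rule 2).
All other segments surface unchanged.

4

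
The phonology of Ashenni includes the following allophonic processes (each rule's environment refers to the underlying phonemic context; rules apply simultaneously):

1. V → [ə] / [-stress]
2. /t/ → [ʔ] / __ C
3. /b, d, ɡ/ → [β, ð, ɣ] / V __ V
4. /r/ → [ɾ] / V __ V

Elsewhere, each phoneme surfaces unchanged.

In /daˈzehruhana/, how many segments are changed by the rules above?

4

Segments that undergo a rule: /a/ → [ə] (rule 1); /u/ → [ə] (rule 1); /a/ → [ə] (rule 1); /a/ → [ə] (rule 1).
All other segments surface unchanged.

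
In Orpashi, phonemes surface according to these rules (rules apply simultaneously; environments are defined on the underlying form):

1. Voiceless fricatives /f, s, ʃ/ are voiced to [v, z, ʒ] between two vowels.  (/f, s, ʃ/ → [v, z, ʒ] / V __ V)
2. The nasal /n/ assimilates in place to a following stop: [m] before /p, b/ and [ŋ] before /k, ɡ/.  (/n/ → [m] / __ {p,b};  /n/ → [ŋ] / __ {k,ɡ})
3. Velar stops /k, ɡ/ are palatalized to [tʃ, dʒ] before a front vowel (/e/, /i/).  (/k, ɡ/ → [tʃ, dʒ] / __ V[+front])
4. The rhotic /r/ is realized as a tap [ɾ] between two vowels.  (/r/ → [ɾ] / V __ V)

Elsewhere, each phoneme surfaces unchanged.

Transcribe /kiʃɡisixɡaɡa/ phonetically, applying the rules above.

[tʃiʃdʒizixɡaɡa]

/k/ (word-initial): before a front vowel, so rule 3 applies → [tʃ].
/i/ (between /k/ and /ʃ/) is unaffected → [i].
/ʃ/ (between /i/ and /ɡ/): rule 1 targets it, but not between two vowels → unchanged [ʃ].
Rule 3 applies to /ɡ/ (between /ʃ/ and /i/: before a front vowel) → [dʒ].
/i/ (between /ɡ/ and /s/) is unaffected → [i].
/s/ (between /i/ and /i/): between two vowels, so rule 1 applies → [z].
/i/ (between /s/ and /x/): no rule targets it → [i].
/x/ — not in any rule's target class → [x].
/ɡ/ — between /x/ and /a/; rule 3 does not apply here → [ɡ].
/a/ stays [a].
/ɡ/ (between /a/ and /a/) fails the environment for rule 3, so it stays [ɡ].
/a/ — not in any rule's target class → [a].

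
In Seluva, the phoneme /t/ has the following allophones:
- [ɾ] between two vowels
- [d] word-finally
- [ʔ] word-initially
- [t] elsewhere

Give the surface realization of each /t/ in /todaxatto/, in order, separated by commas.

Occurrence 1 (position 1): word-initially → [ʔ].
Occurrence 2 (position 7): no conditioning environment matches → elsewhere allophone [t].
Occurrence 3 (position 8): no conditioning environment matches → elsewhere allophone [t].

[ʔ], [t], [t]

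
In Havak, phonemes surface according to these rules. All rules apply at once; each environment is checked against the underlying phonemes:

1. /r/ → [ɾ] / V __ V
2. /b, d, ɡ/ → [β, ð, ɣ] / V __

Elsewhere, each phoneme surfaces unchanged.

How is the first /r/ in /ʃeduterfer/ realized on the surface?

/r/ (between /e/ and /f/): rule 1 targets it, but not between two vowels → unchanged [r].

[r]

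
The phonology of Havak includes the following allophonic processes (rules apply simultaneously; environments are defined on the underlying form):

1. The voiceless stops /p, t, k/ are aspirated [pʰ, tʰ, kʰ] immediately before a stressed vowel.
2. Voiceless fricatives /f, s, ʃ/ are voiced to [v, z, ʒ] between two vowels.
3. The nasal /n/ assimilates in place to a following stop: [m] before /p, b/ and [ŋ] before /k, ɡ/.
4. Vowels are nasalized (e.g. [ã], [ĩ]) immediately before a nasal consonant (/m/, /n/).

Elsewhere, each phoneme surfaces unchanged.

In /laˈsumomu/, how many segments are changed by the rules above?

Segments that undergo a rule: /s/ → [z] (rule 2); /u/ → [ũ] (rule 4); /o/ → [õ] (rule 4).
All other segments surface unchanged.

3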